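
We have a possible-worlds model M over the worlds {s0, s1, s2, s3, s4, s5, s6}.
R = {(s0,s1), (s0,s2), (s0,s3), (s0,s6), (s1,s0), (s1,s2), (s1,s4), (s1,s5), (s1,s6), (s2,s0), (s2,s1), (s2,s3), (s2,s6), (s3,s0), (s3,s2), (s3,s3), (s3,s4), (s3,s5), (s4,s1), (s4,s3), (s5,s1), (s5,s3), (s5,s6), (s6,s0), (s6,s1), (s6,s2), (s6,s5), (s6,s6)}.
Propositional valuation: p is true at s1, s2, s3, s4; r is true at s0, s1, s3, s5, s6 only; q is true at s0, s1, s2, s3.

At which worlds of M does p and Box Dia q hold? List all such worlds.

s1, s2, s3, s4

Let φ = p and Box Dia q. Evaluate φ at each world:
  s0 (successors {s1, s2, s3, s6}): φ is false.
  s1 (successors {s0, s2, s4, s5, s6}): φ is true.
  s2 (successors {s0, s1, s3, s6}): φ is true.
  s3 (successors {s0, s2, s3, s4, s5}): φ is true.
  s4 (successors {s1, s3}): φ is true.
  s5 (successors {s1, s3, s6}): φ is false.
  s6 (successors {s0, s1, s2, s5, s6}): φ is false.
For instance, at s4:
  At s4: p is true, Box Dia q is true, so p and Box Dia q is true.
    At s4: Box Dia q requires Dia q at every successor {s1, s3}.
      At s1: Dia q is true.
      At s3: Dia q is true.
    So Box Dia q is true at s4.
Satisfying worlds: {s1, s2, s3, s4}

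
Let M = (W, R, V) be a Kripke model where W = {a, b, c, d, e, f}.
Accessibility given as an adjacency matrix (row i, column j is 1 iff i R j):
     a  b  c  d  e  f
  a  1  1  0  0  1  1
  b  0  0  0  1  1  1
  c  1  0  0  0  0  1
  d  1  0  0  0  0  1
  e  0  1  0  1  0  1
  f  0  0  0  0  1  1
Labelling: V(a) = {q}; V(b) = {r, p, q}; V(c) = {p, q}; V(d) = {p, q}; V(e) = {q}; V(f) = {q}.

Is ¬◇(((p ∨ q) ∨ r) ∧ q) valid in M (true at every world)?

No

Let φ = ¬◇(((p ∨ q) ∨ r) ∧ q). Evaluate φ at each world:
  a (successors {a, b, e, f}): φ is false.
  b (successors {d, e, f}): φ is false.
  c (successors {a, f}): φ is false.
  d (successors {a, f}): φ is false.
  e (successors {b, d, f}): φ is false.
  f (successors {e, f}): φ is false.
Detail at a (counterexample):
  At a: ◇(((p ∨ q) ∨ r) ∧ q) is true, so ¬◇(((p ∨ q) ∨ r) ∧ q) is false.
    At a: ◇(((p ∨ q) ∨ r) ∧ q) requires ((p ∨ q) ∨ r) ∧ q at some successor in {a, b, e, f}.
      ((p ∨ q) ∨ r) ∧ q holds at a, so ◇(((p ∨ q) ∨ r) ∧ q) is true at a.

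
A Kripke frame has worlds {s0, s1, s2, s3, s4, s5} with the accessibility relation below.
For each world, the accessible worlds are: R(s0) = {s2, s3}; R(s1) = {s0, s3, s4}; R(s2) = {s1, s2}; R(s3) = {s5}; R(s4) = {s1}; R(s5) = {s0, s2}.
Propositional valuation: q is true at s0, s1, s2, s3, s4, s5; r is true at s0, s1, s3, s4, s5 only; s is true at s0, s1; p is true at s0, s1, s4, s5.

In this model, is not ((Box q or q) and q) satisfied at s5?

Recall that Box ψ holds at a world iff ψ holds at every accessible world, and Dia ψ holds iff ψ holds at some accessible world.
At s5: (Box q or q) and q is true, so not ((Box q or q) and q) is false.
  At s5: Box q or q is true, q is true, so (Box q or q) and q is true.
    At s5: Box q is true, q is true, so Box q or q is true.
      At s5: Box q requires q at every successor {s0, s2}.
        At s0: q is true.
        At s2: q is true.
      So Box q is true at s5.

No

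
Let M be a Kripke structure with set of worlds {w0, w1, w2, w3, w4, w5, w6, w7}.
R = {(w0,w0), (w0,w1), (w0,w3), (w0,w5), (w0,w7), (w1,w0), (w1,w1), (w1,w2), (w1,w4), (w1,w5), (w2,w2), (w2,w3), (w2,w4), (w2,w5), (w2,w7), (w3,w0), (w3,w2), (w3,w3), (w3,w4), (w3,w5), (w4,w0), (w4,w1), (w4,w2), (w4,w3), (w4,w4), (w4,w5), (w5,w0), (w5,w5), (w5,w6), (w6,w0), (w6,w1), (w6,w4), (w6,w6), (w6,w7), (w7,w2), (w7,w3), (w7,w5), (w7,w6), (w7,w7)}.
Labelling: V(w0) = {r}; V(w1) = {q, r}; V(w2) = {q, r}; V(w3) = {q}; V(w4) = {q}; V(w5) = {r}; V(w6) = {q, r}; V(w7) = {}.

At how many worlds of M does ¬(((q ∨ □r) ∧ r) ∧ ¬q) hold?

Let φ = ¬(((q ∨ □r) ∧ r) ∧ ¬q). Evaluate φ at each world:
  w0 (successors {w0, w1, w3, w5, w7}): φ is true.
  w1 (successors {w0, w1, w2, w4, w5}): φ is true.
  w2 (successors {w2, w3, w4, w5, w7}): φ is true.
  w3 (successors {w0, w2, w3, w4, w5}): φ is true.
  w4 (successors {w0, w1, w2, w3, w4, w5}): φ is true.
  w5 (successors {w0, w5, w6}): φ is false.
  w6 (successors {w0, w1, w4, w6, w7}): φ is true.
  w7 (successors {w2, w3, w5, w6, w7}): φ is true.
For instance, at w7:
  At w7: ((q ∨ □r) ∧ r) ∧ ¬q is false, so ¬(((q ∨ □r) ∧ r) ∧ ¬q) is true.
    At w7: (q ∨ □r) ∧ r is false, ¬q is true, so ((q ∨ □r) ∧ r) ∧ ¬q is false.
      At w7: q ∨ □r is false, r is false, so (q ∨ □r) ∧ r is false.
Satisfying worlds: {w0, w1, w2, w3, w4, w6, w7}

7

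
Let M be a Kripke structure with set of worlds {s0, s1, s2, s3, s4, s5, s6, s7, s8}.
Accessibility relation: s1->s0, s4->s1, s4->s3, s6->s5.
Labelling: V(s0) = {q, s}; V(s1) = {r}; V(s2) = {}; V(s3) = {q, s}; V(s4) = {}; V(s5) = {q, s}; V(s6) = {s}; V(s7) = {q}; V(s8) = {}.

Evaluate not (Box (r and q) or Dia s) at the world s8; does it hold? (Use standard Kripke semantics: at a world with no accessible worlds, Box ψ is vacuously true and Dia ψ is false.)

At s8: Box (r and q) or Dia s is true, so not (Box (r and q) or Dia s) is false.
  At s8: Box (r and q) is true, Dia s is false, so Box (r and q) or Dia s is true.
    At s8: no accessible worlds, so Box (r and q) holds vacuously.
    At s8: no accessible worlds, so Dia s is false.

No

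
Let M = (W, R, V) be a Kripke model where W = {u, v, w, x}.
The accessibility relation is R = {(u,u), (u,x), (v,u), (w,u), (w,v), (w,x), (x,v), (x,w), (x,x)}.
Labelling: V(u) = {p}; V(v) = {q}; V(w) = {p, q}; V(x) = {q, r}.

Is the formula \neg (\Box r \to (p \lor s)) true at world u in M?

Recall that \Box ψ holds at a world iff ψ holds at every accessible world, and \Diamond ψ holds iff ψ holds at some accessible world.
At u: \Box r \to (p \lor s) is true, so \neg (\Box r \to (p \lor s)) is false.
  At u: \Box r is false, p \lor s is true, so \Box r \to (p \lor s) is true.
    At u: \Box r requires r at every successor {u, x}.
      r fails at u, so \Box r is false at u.

No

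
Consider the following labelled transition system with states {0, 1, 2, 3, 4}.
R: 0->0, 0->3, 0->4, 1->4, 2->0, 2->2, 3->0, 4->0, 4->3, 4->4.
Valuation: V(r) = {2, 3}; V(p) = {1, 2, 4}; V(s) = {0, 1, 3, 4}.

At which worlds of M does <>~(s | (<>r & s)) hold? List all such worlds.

Let φ = <>~(s | (<>r & s)). Evaluate φ at each world:
  0 (successors {0, 3, 4}): φ is false.
  1 (successors {4}): φ is false.
  2 (successors {0, 2}): φ is true.
  3 (successors {0}): φ is false.
  4 (successors {0, 3, 4}): φ is false.
For instance, at 3:
  At 3: <>~(s | (<>r & s)) requires ~(s | (<>r & s)) at some successor in {0}.
    At 0: ~(s | (<>r & s)) is false.
  So <>~(s | (<>r & s)) is false at 3.
Satisfying worlds: {2}

2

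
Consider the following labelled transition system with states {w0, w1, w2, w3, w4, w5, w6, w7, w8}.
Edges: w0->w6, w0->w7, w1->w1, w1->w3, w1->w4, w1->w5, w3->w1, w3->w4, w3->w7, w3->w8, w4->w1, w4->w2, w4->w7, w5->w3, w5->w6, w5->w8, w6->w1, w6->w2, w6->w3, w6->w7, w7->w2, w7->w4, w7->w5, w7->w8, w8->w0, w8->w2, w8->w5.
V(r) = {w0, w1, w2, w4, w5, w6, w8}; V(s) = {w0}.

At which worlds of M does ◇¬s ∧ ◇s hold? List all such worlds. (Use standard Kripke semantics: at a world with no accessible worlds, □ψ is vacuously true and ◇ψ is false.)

w8

Let φ = ◇¬s ∧ ◇s. Evaluate φ at each world:
  w0 (successors {w6, w7}): φ is false.
  w1 (successors {w1, w3, w4, w5}): φ is false.
  w2 (successors ∅): φ is false.
  w3 (successors {w1, w4, w7, w8}): φ is false.
  w4 (successors {w1, w2, w7}): φ is false.
  w5 (successors {w3, w6, w8}): φ is false.
  w6 (successors {w1, w2, w3, w7}): φ is false.
  w7 (successors {w2, w4, w5, w8}): φ is false.
  w8 (successors {w0, w2, w5}): φ is true.
For instance, at w7:
  At w7: ◇¬s is true, ◇s is false, so ◇¬s ∧ ◇s is false.
    At w7: ◇¬s requires ¬s at some successor in {w2, w4, w5, w8}.
      ¬s holds at w2, so ◇¬s is true at w7.
    At w7: ◇s requires s at some successor in {w2, w4, w5, w8}.
      At w2: s is false.
      At w4: s is false.
      At w5: s is false.
      At w8: s is false.
    So ◇s is false at w7.
Satisfying worlds: {w8}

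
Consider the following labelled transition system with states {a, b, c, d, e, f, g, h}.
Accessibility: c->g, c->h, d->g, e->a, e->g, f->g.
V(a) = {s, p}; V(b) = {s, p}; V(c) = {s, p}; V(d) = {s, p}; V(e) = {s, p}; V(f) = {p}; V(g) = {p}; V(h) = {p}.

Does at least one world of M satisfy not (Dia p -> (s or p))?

Let φ = not (Dia p -> (s or p)). Evaluate φ at each world:
  a (successors ∅): φ is false.
  b (successors ∅): φ is false.
  c (successors {g, h}): φ is false.
  d (successors {g}): φ is false.
  e (successors {a, g}): φ is false.
  f (successors {g}): φ is false.
  g (successors ∅): φ is false.
  h (successors ∅): φ is false.
For instance, at d:
  At d: Dia p -> (s or p) is true, so not (Dia p -> (s or p)) is false.
    At d: Dia p is true, s or p is true, so Dia p -> (s or p) is true.
      At d: Dia p requires p at some successor in {g}.
        p holds at g, so Dia p is true at d.

No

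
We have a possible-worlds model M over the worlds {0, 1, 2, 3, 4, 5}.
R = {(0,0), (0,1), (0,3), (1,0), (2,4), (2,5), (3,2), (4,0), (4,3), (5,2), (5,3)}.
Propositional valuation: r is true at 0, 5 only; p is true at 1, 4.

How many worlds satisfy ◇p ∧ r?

Let φ = ◇p ∧ r. Evaluate φ at each world:
  0 (successors {0, 1, 3}): φ is true.
  1 (successors {0}): φ is false.
  2 (successors {4, 5}): φ is false.
  3 (successors {2}): φ is false.
  4 (successors {0, 3}): φ is false.
  5 (successors {2, 3}): φ is false.
For instance, at 3:
  At 3: ◇p is false, r is false, so ◇p ∧ r is false.
    At 3: ◇p requires p at some successor in {2}.
      At 2: p is false.
    So ◇p is false at 3.
Satisfying worlds: {0}

1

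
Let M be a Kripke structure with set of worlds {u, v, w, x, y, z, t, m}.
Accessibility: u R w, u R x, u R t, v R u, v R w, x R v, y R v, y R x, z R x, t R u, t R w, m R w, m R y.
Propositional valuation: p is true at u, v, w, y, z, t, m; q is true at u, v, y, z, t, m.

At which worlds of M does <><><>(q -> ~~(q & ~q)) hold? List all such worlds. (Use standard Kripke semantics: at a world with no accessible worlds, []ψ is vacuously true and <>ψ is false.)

Let φ = <><><>(q -> ~~(q & ~q)). Evaluate φ at each world:
  u (successors {w, x, t}): φ is true.
  v (successors {u, w}): φ is true.
  w (successors ∅): φ is false.
  x (successors {v}): φ is true.
  y (successors {v, x}): φ is true.
  z (successors {x}): φ is true.
  t (successors {u, w}): φ is true.
  m (successors {w, y}): φ is true.
For instance, at z:
  At z: <><><>(q -> ~~(q & ~q)) requires <><>(q -> ~~(q & ~q)) at some successor in {x}.
    <><>(q -> ~~(q & ~q)) holds at x, so <><><>(q -> ~~(q & ~q)) is true at z.
      At x: <><>(q -> ~~(q & ~q)) requires <>(q -> ~~(q & ~q)) at some successor in {v}.
        <>(q -> ~~(q & ~q)) holds at v, so <><>(q -> ~~(q & ~q)) is true at x.
Satisfying worlds: {u, v, x, y, z, t, m}

u, v, x, y, z, t, m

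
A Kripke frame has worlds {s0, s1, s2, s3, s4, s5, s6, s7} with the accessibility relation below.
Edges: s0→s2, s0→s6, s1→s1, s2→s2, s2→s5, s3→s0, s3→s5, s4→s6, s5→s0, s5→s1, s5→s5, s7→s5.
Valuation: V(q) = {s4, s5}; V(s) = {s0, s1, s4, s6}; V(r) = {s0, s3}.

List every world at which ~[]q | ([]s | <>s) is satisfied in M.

Let φ = ~[]q | ([]s | <>s). Evaluate φ at each world:
  s0 (successors {s2, s6}): φ is true.
  s1 (successors {s1}): φ is true.
  s2 (successors {s2, s5}): φ is true.
  s3 (successors {s0, s5}): φ is true.
  s4 (successors {s6}): φ is true.
  s5 (successors {s0, s1, s5}): φ is true.
  s6 (successors ∅): φ is true.
  s7 (successors {s5}): φ is false.
For instance, at s5:
  At s5: ~[]q is true, []s | <>s is true, so ~[]q | ([]s | <>s) is true.
    At s5: []q is false, so ~[]q is true.
      At s5: []q requires q at every successor {s0, s1, s5}.
        q fails at s0, so []q is false at s5.
    At s5: []s is false, <>s is true, so []s | <>s is true.
      At s5: []s requires s at every successor {s0, s1, s5}.
        s fails at s5, so []s is false at s5.
      At s5: <>s requires s at some successor in {s0, s1, s5}.
        s holds at s0, so <>s is true at s5.
Satisfying worlds: {s0, s1, s2, s3, s4, s5, s6}

s0, s1, s2, s3, s4, s5, s6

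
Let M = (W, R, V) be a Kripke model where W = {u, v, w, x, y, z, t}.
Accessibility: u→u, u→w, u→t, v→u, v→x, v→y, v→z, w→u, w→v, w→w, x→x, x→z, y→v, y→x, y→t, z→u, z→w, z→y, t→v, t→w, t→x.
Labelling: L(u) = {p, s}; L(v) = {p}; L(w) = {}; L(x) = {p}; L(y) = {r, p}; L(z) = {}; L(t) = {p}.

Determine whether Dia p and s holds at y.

No

Recall that Dia ψ holds at a world iff ψ holds at some accessible world.
At y: Dia p is true, s is false, so Dia p and s is false.
  At y: Dia p requires p at some successor in {v, x, t}.
    p holds at v, so Dia p is true at y.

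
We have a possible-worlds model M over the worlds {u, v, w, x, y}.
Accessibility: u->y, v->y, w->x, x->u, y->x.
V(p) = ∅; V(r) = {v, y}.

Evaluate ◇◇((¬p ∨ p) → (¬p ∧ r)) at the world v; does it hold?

No

At v: ◇◇((¬p ∨ p) → (¬p ∧ r)) requires ◇((¬p ∨ p) → (¬p ∧ r)) at some successor in {y}.
  At y: ◇((¬p ∨ p) → (¬p ∧ r)) is false.
So ◇◇((¬p ∨ p) → (¬p ∧ r)) is false at v.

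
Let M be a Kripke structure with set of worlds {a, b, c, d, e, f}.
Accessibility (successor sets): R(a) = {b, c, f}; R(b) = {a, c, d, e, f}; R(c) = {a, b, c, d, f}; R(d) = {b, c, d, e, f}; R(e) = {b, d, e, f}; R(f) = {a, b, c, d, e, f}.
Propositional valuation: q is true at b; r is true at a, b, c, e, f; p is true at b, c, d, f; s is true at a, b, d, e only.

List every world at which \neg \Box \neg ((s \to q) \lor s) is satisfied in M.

a, b, c, d, e, f

Recall that \Box ψ holds at a world iff ψ holds at every accessible world, and \Diamond ψ holds iff ψ holds at some accessible world.
Let φ = \neg \Box \neg ((s \to q) \lor s). Evaluate φ at each world:
  a (successors {b, c, f}): φ is true.
  b (successors {a, c, d, e, f}): φ is true.
  c (successors {a, b, c, d, f}): φ is true.
  d (successors {b, c, d, e, f}): φ is true.
  e (successors {b, d, e, f}): φ is true.
  f (successors {a, b, c, d, e, f}): φ is true.
For instance, at e:
  At e: \Box \neg ((s \to q) \lor s) is false, so \neg \Box \neg ((s \to q) \lor s) is true.
    At e: \Box \neg ((s \to q) \lor s) requires \neg ((s \to q) \lor s) at every successor {b, d, e, f}.
      \neg ((s \to q) \lor s) fails at b, so \Box \neg ((s \to q) \lor s) is false at e.
Satisfying worlds: {a, b, c, d, e, f}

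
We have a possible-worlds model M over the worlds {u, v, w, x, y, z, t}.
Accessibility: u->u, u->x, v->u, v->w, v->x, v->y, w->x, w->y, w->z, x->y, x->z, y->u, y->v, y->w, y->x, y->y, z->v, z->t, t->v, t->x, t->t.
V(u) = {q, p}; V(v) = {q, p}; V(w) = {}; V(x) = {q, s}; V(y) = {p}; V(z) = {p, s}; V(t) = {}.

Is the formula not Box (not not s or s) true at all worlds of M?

Yes

Let φ = not Box (not not s or s). Evaluate φ at each world:
  u (successors {u, x}): φ is true.
  v (successors {u, w, x, y}): φ is true.
  w (successors {x, y, z}): φ is true.
  x (successors {y, z}): φ is true.
  y (successors {u, v, w, x, y}): φ is true.
  z (successors {v, t}): φ is true.
  t (successors {v, x, t}): φ is true.
For instance, at y:
  At y: Box (not not s or s) is false, so not Box (not not s or s) is true.
    At y: Box (not not s or s) requires not not s or s at every successor {u, v, w, x, y}.
      not not s or s fails at u, so Box (not not s or s) is false at y.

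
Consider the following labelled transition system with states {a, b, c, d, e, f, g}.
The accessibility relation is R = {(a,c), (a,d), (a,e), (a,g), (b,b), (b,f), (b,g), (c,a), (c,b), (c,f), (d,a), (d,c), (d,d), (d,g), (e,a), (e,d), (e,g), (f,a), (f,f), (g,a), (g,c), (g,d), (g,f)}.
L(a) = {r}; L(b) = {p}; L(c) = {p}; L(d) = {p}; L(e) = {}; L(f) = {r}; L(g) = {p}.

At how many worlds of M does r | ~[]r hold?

Recall that []ψ holds at a world iff ψ holds at every accessible world, and <>ψ holds iff ψ holds at some accessible world.
Let φ = r | ~[]r. Evaluate φ at each world:
  a (successors {c, d, e, g}): φ is true.
  b (successors {b, f, g}): φ is true.
  c (successors {a, b, f}): φ is true.
  d (successors {a, c, d, g}): φ is true.
  e (successors {a, d, g}): φ is true.
  f (successors {a, f}): φ is true.
  g (successors {a, c, d, f}): φ is true.
For instance, at d:
  At d: r is false, ~[]r is true, so r | ~[]r is true.
    At d: []r is false, so ~[]r is true.
      At d: []r requires r at every successor {a, c, d, g}.
        r fails at c, so []r is false at d.
Satisfying worlds: {a, b, c, d, e, f, g}

7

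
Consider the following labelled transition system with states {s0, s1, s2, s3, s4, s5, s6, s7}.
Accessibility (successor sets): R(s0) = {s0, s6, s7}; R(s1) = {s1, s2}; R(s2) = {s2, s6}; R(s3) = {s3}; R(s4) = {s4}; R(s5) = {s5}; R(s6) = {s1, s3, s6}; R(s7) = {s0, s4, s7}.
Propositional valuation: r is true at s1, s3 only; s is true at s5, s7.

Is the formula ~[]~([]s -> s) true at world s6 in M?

Recall that []ψ holds at a world iff ψ holds at every accessible world, and <>ψ holds iff ψ holds at some accessible world.
At s6: []~([]s -> s) is false, so ~[]~([]s -> s) is true.
  At s6: []~([]s -> s) requires ~([]s -> s) at every successor {s1, s3, s6}.
    ~([]s -> s) fails at s1, so []~([]s -> s) is false at s6.
      At s1: []s -> s is true, so ~([]s -> s) is false.

Yes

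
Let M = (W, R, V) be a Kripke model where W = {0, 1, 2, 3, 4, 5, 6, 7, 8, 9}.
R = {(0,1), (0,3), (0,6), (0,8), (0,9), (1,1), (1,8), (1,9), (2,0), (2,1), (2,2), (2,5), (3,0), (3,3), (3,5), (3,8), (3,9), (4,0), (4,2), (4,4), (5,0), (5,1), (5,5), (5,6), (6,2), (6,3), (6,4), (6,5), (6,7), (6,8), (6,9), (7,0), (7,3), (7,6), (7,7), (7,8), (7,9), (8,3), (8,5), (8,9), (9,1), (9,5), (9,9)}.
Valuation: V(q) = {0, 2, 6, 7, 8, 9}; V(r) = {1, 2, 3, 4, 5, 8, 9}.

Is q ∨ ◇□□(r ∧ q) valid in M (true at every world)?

Recall that □ψ holds at a world iff ψ holds at every accessible world, and ◇ψ holds iff ψ holds at some accessible world.
Let φ = q ∨ ◇□□(r ∧ q). Evaluate φ at each world:
  0 (successors {1, 3, 6, 8, 9}): φ is true.
  1 (successors {1, 8, 9}): φ is false.
  2 (successors {0, 1, 2, 5}): φ is true.
  3 (successors {0, 3, 5, 8, 9}): φ is false.
  4 (successors {0, 2, 4}): φ is false.
  5 (successors {0, 1, 5, 6}): φ is false.
  6 (successors {2, 3, 4, 5, 7, 8, 9}): φ is true.
  7 (successors {0, 3, 6, 7, 8, 9}): φ is true.
  8 (successors {3, 5, 9}): φ is true.
  9 (successors {1, 5, 9}): φ is true.
Detail at 1 (counterexample):
  At 1: q is false, ◇□□(r ∧ q) is false, so q ∨ ◇□□(r ∧ q) is false.
    At 1: ◇□□(r ∧ q) requires □□(r ∧ q) at some successor in {1, 8, 9}.
      At 1: □□(r ∧ q) is false.
      At 8: □□(r ∧ q) is false.
      At 9: □□(r ∧ q) is false.
    So ◇□□(r ∧ q) is false at 1.

No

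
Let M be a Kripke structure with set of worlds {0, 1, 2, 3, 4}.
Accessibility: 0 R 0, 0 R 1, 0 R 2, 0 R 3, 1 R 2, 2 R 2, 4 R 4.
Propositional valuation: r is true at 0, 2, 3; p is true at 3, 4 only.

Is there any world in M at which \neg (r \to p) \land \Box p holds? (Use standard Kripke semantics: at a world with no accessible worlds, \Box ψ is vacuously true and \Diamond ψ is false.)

Let φ = \neg (r \to p) \land \Box p. Evaluate φ at each world:
  0 (successors {0, 1, 2, 3}): φ is false.
  1 (successors {2}): φ is false.
  2 (successors {2}): φ is false.
  3 (successors ∅): φ is false.
  4 (successors {4}): φ is false.
For instance, at 1:
  At 1: \neg (r \to p) is false, \Box p is false, so \neg (r \to p) \land \Box p is false.
    At 1: \Box p requires p at every successor {2}.
      p fails at 2, so \Box p is false at 1.

No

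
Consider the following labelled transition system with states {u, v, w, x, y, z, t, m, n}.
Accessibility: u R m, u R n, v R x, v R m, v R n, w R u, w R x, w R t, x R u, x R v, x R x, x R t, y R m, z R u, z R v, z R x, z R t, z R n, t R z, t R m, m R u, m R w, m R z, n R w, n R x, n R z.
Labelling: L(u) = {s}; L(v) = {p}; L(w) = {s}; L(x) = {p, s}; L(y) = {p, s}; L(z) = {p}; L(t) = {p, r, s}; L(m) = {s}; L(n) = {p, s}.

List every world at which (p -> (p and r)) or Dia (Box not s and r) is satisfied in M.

Let φ = (p -> (p and r)) or Dia (Box not s and r). Evaluate φ at each world:
  u (successors {m, n}): φ is true.
  v (successors {x, m, n}): φ is false.
  w (successors {u, x, t}): φ is true.
  x (successors {u, v, x, t}): φ is false.
  y (successors {m}): φ is false.
  z (successors {u, v, x, t, n}): φ is false.
  t (successors {z, m}): φ is true.
  m (successors {u, w, z}): φ is true.
  n (successors {w, x, z}): φ is false.
For instance, at x:
  At x: p -> (p and r) is false, Dia (Box not s and r) is false, so (p -> (p and r)) or Dia (Box not s and r) is false.
    At x: Dia (Box not s and r) requires Box not s and r at some successor in {u, v, x, t}.
      At u: Box not s and r is false.
      At v: Box not s and r is false.
      At x: Box not s and r is false.
      At t: Box not s and r is false.
    So Dia (Box not s and r) is false at x.
Satisfying worlds: {u, w, t, m}

u, w, t, m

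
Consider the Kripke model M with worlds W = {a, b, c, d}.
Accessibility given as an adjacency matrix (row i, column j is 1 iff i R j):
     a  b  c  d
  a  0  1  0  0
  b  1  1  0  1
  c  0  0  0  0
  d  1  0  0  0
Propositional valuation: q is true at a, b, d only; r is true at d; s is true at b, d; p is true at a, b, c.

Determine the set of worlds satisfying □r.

c

Let φ = □r. Evaluate φ at each world:
  a (successors {b}): φ is false.
  b (successors {a, b, d}): φ is false.
  c (successors ∅): φ is true.
  d (successors {a}): φ is false.
For instance, at d:
  At d: □r requires r at every successor {a}.
    r fails at a, so □r is false at d.
Satisfying worlds: {c}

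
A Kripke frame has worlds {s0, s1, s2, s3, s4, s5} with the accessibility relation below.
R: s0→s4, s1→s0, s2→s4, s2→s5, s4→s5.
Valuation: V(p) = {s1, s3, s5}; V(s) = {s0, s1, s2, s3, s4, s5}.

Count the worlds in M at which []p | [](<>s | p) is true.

Let φ = []p | [](<>s | p). Evaluate φ at each world:
  s0 (successors {s4}): φ is true.
  s1 (successors {s0}): φ is true.
  s2 (successors {s4, s5}): φ is true.
  s3 (successors ∅): φ is true.
  s4 (successors {s5}): φ is true.
  s5 (successors ∅): φ is true.
For instance, at s1:
  At s1: []p is false, [](<>s | p) is true, so []p | [](<>s | p) is true.
    At s1: []p requires p at every successor {s0}.
      p fails at s0, so []p is false at s1.
    At s1: [](<>s | p) requires <>s | p at every successor {s0}.
      At s0: <>s | p is true.
    So [](<>s | p) is true at s1.
Satisfying worlds: {s0, s1, s2, s3, s4, s5}

6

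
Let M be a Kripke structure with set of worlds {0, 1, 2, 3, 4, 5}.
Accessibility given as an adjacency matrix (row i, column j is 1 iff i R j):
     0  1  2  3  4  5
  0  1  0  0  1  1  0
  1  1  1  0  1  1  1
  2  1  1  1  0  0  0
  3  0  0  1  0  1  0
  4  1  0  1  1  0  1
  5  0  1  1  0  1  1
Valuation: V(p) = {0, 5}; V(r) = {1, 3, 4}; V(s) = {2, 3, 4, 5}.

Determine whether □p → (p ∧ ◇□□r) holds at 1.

Yes

Recall that □ψ holds at a world iff ψ holds at every accessible world, and ◇ψ holds iff ψ holds at some accessible world.
At 1: □p is false, p ∧ ◇□□r is false, so □p → (p ∧ ◇□□r) is true.
  At 1: □p requires p at every successor {0, 1, 3, 4, 5}.
    p fails at 1, so □p is false at 1.
  At 1: p is false, ◇□□r is false, so p ∧ ◇□□r is false.
    At 1: ◇□□r requires □□r at some successor in {0, 1, 3, 4, 5}.
      At 0: □□r is false.
      At 1: □□r is false.
      At 3: □□r is false.
      At 4: □□r is false.
      At 5: □□r is false.
    So ◇□□r is false at 1.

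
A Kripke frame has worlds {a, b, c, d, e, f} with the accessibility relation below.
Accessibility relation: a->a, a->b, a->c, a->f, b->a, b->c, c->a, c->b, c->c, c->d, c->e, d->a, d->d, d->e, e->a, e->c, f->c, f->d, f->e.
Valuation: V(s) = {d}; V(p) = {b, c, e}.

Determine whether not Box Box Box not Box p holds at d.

At d: Box Box Box not Box p is true, so not Box Box Box not Box p is false.
  At d: Box Box Box not Box p requires Box Box not Box p at every successor {a, d, e}.
      At a: Box Box not Box p requires Box not Box p at every successor {a, b, c, f}.
        At a: Box not Box p is true.
        At b: Box not Box p is true.
        At c: Box not Box p is true.
        At f: Box not Box p is true.
      So Box Box not Box p is true at a.
      At d: Box Box not Box p requires Box not Box p at every successor {a, d, e}.
        At a: Box not Box p is true.
        At d: Box not Box p is true.
        At e: Box not Box p is true.
      So Box Box not Box p is true at d.
      At e: Box Box not Box p requires Box not Box p at every successor {a, c}.
        At a: Box not Box p is true.
        At c: Box not Box p is true.
      So Box Box not Box p is true at e.
  So Box Box Box not Box p is true at d.

No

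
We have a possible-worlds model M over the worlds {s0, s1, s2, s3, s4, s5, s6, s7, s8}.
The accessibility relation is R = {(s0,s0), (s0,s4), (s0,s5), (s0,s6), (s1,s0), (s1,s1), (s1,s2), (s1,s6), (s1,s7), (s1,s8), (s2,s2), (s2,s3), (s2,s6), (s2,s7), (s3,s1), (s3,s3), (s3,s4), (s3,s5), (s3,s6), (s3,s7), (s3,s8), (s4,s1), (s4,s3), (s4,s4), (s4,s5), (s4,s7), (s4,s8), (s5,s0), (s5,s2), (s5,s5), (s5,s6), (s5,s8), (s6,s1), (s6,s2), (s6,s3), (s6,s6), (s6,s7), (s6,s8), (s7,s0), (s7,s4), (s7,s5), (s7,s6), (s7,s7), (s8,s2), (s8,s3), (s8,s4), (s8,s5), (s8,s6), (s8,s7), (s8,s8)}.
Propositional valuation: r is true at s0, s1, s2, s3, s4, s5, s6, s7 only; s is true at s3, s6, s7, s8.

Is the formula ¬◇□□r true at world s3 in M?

At s3: ◇□□r is false, so ¬◇□□r is true.
  At s3: ◇□□r requires □□r at some successor in {s1, s3, s4, s5, s6, s7, s8}.
    At s1: □□r is false.
    At s3: □□r is false.
    At s4: □□r is false.
    At s5: □□r is false.
    At s6: □□r is false.
    At s7: □□r is false.
    At s8: □□r is false.
  So ◇□□r is false at s3.

Yes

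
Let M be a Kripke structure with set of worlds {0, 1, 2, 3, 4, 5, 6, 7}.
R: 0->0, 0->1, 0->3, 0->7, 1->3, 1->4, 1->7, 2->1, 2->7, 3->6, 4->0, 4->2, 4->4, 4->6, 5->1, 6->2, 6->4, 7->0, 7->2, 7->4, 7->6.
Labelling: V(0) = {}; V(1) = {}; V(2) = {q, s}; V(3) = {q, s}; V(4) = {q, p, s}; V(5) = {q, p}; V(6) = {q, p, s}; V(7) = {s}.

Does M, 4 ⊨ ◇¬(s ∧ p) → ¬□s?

Yes

At 4: ◇¬(s ∧ p) is true, ¬□s is true, so ◇¬(s ∧ p) → ¬□s is true.
  At 4: ◇¬(s ∧ p) requires ¬(s ∧ p) at some successor in {0, 2, 4, 6}.
    ¬(s ∧ p) holds at 0, so ◇¬(s ∧ p) is true at 4.
  At 4: □s is false, so ¬□s is true.
    At 4: □s requires s at every successor {0, 2, 4, 6}.
      s fails at 0, so □s is false at 4.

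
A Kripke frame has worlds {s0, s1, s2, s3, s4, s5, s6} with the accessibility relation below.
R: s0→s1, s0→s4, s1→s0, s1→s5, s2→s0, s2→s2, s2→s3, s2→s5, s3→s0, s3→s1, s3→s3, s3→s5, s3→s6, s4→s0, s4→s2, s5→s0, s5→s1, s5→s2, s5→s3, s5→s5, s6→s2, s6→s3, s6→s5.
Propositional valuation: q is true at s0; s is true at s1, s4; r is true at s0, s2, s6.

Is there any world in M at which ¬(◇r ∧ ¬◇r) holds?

Yes

Let φ = ¬(◇r ∧ ¬◇r). Evaluate φ at each world:
  s0 (successors {s1, s4}): φ is true.
  s1 (successors {s0, s5}): φ is true.
  s2 (successors {s0, s2, s3, s5}): φ is true.
  s3 (successors {s0, s1, s3, s5, s6}): φ is true.
  s4 (successors {s0, s2}): φ is true.
  s5 (successors {s0, s1, s2, s3, s5}): φ is true.
  s6 (successors {s2, s3, s5}): φ is true.
Detail at s0 (witness):
  At s0: ◇r ∧ ¬◇r is false, so ¬(◇r ∧ ¬◇r) is true.
    At s0: ◇r is false, ¬◇r is true, so ◇r ∧ ¬◇r is false.
      At s0: ◇r requires r at some successor in {s1, s4}.
        At s1: r is false.
        At s4: r is false.
      So ◇r is false at s0.
      At s0: ◇r is false, so ¬◇r is true.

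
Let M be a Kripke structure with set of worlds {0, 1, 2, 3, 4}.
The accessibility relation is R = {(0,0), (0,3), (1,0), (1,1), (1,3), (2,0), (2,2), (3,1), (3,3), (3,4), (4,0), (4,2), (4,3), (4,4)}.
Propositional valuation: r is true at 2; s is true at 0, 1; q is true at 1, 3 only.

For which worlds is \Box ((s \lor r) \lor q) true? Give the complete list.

0, 1, 2

Let φ = \Box ((s \lor r) \lor q). Evaluate φ at each world:
  0 (successors {0, 3}): φ is true.
  1 (successors {0, 1, 3}): φ is true.
  2 (successors {0, 2}): φ is true.
  3 (successors {1, 3, 4}): φ is false.
  4 (successors {0, 2, 3, 4}): φ is false.
For instance, at 0:
  At 0: \Box ((s \lor r) \lor q) requires (s \lor r) \lor q at every successor {0, 3}.
    At 0: (s \lor r) \lor q is true.
    At 3: (s \lor r) \lor q is true.
  So \Box ((s \lor r) \lor q) is true at 0.
Satisfying worlds: {0, 1, 2}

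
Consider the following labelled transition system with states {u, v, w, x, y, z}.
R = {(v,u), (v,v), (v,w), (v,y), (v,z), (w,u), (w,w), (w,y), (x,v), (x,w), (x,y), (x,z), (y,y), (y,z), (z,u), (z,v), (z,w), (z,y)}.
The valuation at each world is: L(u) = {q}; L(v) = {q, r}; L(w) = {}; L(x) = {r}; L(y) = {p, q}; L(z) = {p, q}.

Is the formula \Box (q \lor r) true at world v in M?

At v: \Box (q \lor r) requires q \lor r at every successor {u, v, w, y, z}.
  q \lor r fails at w, so \Box (q \lor r) is false at v.

No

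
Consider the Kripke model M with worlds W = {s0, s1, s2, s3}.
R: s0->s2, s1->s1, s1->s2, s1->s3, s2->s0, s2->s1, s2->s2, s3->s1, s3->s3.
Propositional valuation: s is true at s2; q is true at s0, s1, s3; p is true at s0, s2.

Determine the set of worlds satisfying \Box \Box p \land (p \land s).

Let φ = \Box \Box p \land (p \land s). Evaluate φ at each world:
  s0 (successors {s2}): φ is false.
  s1 (successors {s1, s2, s3}): φ is false.
  s2 (successors {s0, s1, s2}): φ is false.
  s3 (successors {s1, s3}): φ is false.
For instance, at s1:
  At s1: \Box \Box p is false, p \land s is false, so \Box \Box p \land (p \land s) is false.
    At s1: \Box \Box p requires \Box p at every successor {s1, s2, s3}.
      \Box p fails at s1, so \Box \Box p is false at s1.
Satisfying worlds: none.

none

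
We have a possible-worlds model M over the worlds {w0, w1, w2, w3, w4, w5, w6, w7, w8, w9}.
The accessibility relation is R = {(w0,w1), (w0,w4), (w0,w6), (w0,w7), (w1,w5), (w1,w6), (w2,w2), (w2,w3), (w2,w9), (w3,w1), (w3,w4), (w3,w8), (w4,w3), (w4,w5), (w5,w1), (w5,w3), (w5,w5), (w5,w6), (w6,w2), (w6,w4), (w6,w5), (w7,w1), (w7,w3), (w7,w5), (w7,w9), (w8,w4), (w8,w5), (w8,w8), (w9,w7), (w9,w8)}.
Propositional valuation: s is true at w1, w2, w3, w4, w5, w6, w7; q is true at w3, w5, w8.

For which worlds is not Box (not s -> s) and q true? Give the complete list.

w3, w8

Recall that Box ψ holds at a world iff ψ holds at every accessible world, and Dia ψ holds iff ψ holds at some accessible world.
Let φ = not Box (not s -> s) and q. Evaluate φ at each world:
  w0 (successors {w1, w4, w6, w7}): φ is false.
  w1 (successors {w5, w6}): φ is false.
  w2 (successors {w2, w3, w9}): φ is false.
  w3 (successors {w1, w4, w8}): φ is true.
  w4 (successors {w3, w5}): φ is false.
  w5 (successors {w1, w3, w5, w6}): φ is false.
  w6 (successors {w2, w4, w5}): φ is false.
  w7 (successors {w1, w3, w5, w9}): φ is false.
  w8 (successors {w4, w5, w8}): φ is true.
  w9 (successors {w7, w8}): φ is false.
For instance, at w4:
  At w4: not Box (not s -> s) is false, q is false, so not Box (not s -> s) and q is false.
    At w4: Box (not s -> s) is true, so not Box (not s -> s) is false.
      At w4: Box (not s -> s) requires not s -> s at every successor {w3, w5}.
        At w3: not s -> s is true.
        At w5: not s -> s is true.
      So Box (not s -> s) is true at w4.
Satisfying worlds: {w3, w8}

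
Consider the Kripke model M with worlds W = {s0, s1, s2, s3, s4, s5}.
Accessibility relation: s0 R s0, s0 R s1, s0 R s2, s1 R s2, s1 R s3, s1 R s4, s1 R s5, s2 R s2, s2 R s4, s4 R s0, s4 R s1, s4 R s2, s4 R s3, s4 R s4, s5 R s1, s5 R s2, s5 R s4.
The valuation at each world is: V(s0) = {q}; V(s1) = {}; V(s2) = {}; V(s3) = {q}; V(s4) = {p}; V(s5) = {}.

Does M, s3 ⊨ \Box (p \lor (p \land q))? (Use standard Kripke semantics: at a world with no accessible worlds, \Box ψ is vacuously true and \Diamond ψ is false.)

Yes

At s3: no accessible worlds, so \Box (p \lor (p \land q)) holds vacuously.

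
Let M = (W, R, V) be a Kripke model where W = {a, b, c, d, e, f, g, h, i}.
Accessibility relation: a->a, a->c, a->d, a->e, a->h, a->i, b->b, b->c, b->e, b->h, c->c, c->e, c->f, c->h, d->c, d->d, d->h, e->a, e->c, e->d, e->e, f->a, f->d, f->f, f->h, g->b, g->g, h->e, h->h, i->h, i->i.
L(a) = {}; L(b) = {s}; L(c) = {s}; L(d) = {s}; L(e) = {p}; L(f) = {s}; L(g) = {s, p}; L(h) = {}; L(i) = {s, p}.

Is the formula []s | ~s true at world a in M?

Recall that []ψ holds at a world iff ψ holds at every accessible world, and <>ψ holds iff ψ holds at some accessible world.
At a: []s is false, ~s is true, so []s | ~s is true.
  At a: []s requires s at every successor {a, c, d, e, h, i}.
    s fails at a, so []s is false at a.

Yes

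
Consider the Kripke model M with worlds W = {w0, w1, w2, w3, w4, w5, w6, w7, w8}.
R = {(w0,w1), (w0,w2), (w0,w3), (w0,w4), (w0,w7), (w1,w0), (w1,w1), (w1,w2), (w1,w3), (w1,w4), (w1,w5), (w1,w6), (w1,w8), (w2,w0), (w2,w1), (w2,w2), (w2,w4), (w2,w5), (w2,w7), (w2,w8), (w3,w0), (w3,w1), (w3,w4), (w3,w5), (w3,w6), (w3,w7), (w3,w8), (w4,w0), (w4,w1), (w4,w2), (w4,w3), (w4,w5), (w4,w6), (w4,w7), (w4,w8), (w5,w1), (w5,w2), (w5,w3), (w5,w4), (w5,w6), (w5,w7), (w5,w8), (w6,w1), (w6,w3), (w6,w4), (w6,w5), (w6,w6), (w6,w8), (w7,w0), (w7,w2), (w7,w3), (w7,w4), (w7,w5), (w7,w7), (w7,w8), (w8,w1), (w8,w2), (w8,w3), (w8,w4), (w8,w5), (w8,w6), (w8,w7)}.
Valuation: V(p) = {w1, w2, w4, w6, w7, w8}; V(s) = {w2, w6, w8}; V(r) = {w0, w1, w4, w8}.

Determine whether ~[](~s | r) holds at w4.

Yes

Recall that []ψ holds at a world iff ψ holds at every accessible world, and <>ψ holds iff ψ holds at some accessible world.
At w4: [](~s | r) is false, so ~[](~s | r) is true.
  At w4: [](~s | r) requires ~s | r at every successor {w0, w1, w2, w3, w5, w6, w7, w8}.
    ~s | r fails at w2, so [](~s | r) is false at w4.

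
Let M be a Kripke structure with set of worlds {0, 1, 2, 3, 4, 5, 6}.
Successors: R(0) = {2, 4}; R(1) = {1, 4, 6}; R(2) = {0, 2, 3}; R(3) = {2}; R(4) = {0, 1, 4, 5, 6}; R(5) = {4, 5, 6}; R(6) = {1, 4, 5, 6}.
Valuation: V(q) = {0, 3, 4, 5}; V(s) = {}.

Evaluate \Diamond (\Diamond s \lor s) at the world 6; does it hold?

At 6: \Diamond (\Diamond s \lor s) requires \Diamond s \lor s at some successor in {1, 4, 5, 6}.
  At 1: \Diamond s \lor s is false.
  At 4: \Diamond s \lor s is false.
  At 5: \Diamond s \lor s is false.
  At 6: \Diamond s \lor s is false.
So \Diamond (\Diamond s \lor s) is false at 6.

No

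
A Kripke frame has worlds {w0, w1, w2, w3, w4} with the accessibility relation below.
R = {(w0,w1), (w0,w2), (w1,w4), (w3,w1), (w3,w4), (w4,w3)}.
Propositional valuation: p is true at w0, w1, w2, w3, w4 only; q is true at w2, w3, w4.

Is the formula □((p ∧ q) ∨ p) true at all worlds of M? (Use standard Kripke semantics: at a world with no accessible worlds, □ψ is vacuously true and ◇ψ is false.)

Yes

Let φ = □((p ∧ q) ∨ p). Evaluate φ at each world:
  w0 (successors {w1, w2}): φ is true.
  w1 (successors {w4}): φ is true.
  w2 (successors ∅): φ is true.
  w3 (successors {w1, w4}): φ is true.
  w4 (successors {w3}): φ is true.
For instance, at w0:
  At w0: □((p ∧ q) ∨ p) requires (p ∧ q) ∨ p at every successor {w1, w2}.
    At w1: (p ∧ q) ∨ p is true.
    At w2: (p ∧ q) ∨ p is true.
  So □((p ∧ q) ∨ p) is true at w0.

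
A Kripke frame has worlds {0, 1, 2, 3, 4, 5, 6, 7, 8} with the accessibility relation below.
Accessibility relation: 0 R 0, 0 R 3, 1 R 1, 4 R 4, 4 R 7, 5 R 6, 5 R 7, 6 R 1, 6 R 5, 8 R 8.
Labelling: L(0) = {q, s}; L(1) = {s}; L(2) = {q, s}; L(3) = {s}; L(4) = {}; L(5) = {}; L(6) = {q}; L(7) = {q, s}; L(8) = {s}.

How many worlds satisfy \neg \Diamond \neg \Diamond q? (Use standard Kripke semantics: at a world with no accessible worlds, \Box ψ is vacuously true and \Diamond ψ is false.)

Let φ = \neg \Diamond \neg \Diamond q. Evaluate φ at each world:
  0 (successors {0, 3}): φ is false.
  1 (successors {1}): φ is false.
  2 (successors ∅): φ is true.
  3 (successors ∅): φ is true.
  4 (successors {4, 7}): φ is false.
  5 (successors {6, 7}): φ is false.
  6 (successors {1, 5}): φ is false.
  7 (successors ∅): φ is true.
  8 (successors {8}): φ is false.
For instance, at 5:
  At 5: \Diamond \neg \Diamond q is true, so \neg \Diamond \neg \Diamond q is false.
    At 5: \Diamond \neg \Diamond q requires \neg \Diamond q at some successor in {6, 7}.
      \neg \Diamond q holds at 6, so \Diamond \neg \Diamond q is true at 5.
Satisfying worlds: {2, 3, 7}

3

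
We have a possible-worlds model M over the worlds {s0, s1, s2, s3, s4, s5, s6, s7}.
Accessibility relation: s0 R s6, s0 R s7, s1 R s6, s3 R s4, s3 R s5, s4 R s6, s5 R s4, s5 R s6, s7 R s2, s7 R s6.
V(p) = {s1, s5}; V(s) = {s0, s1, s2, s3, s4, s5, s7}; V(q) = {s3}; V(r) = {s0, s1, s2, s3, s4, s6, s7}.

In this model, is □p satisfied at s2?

Recall that □ψ holds at a world iff ψ holds at every accessible world, and ◇ψ holds iff ψ holds at some accessible world.
At s2: no accessible worlds, so □p holds vacuously.

Yes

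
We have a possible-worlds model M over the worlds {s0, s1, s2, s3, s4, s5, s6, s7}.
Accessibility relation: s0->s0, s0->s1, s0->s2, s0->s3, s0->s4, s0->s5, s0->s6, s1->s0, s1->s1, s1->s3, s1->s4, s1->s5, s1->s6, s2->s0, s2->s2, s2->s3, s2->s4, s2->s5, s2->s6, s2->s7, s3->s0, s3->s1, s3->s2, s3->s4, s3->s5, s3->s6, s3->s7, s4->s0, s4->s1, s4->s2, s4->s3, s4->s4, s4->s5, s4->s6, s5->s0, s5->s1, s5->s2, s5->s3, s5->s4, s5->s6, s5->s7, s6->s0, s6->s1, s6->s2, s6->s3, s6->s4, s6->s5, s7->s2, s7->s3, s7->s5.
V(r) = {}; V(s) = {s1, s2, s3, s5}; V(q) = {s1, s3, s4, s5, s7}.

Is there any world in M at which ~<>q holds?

Let φ = ~<>q. Evaluate φ at each world:
  s0 (successors {s0, s1, s2, s3, s4, s5, s6}): φ is false.
  s1 (successors {s0, s1, s3, s4, s5, s6}): φ is false.
  s2 (successors {s0, s2, s3, s4, s5, s6, s7}): φ is false.
  s3 (successors {s0, s1, s2, s4, s5, s6, s7}): φ is false.
  s4 (successors {s0, s1, s2, s3, s4, s5, s6}): φ is false.
  s5 (successors {s0, s1, s2, s3, s4, s6, s7}): φ is false.
  s6 (successors {s0, s1, s2, s3, s4, s5}): φ is false.
  s7 (successors {s2, s3, s5}): φ is false.
For instance, at s7:
  At s7: <>q is true, so ~<>q is false.
    At s7: <>q requires q at some successor in {s2, s3, s5}.
      q holds at s3, so <>q is true at s7.

No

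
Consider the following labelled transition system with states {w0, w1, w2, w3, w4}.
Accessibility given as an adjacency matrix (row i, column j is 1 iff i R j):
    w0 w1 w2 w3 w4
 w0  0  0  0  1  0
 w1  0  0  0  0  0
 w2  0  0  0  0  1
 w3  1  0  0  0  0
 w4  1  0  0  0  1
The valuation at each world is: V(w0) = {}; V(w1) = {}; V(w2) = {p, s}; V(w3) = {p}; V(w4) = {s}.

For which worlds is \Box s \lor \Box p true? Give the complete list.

Let φ = \Box s \lor \Box p. Evaluate φ at each world:
  w0 (successors {w3}): φ is true.
  w1 (successors ∅): φ is true.
  w2 (successors {w4}): φ is true.
  w3 (successors {w0}): φ is false.
  w4 (successors {w0, w4}): φ is false.
For instance, at w0:
  At w0: \Box s is false, \Box p is true, so \Box s \lor \Box p is true.
    At w0: \Box s requires s at every successor {w3}.
      s fails at w3, so \Box s is false at w0.
    At w0: \Box p requires p at every successor {w3}.
      At w3: p is true.
    So \Box p is true at w0.
Satisfying worlds: {w0, w1, w2}

w0, w1, w2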